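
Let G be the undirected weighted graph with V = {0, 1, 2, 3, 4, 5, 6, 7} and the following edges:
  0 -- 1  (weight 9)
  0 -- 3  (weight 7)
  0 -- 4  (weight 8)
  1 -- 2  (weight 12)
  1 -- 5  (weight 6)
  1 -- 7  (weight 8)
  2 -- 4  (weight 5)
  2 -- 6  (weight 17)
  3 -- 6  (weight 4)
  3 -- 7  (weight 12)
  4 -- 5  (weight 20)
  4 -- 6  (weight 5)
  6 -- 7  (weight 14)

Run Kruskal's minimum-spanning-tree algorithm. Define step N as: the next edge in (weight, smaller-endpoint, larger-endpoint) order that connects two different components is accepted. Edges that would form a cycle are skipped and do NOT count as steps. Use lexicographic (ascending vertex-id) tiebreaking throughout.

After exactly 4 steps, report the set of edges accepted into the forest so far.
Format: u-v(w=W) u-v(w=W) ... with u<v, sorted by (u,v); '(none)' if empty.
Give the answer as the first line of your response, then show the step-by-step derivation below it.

1-5(w=6) 2-4(w=5) 3-6(w=4) 4-6(w=5)

step 1: add edge 3-6 (w=4); MST = {3-6(w=4)}
step 2: add edge 2-4 (w=5); MST = {2-4(w=5) 3-6(w=4)}
step 3: add edge 4-6 (w=5); MST = {2-4(w=5) 3-6(w=4) 4-6(w=5)}
step 4: add edge 1-5 (w=6); MST = {1-5(w=6) 2-4(w=5) 3-6(w=4) 4-6(w=5)}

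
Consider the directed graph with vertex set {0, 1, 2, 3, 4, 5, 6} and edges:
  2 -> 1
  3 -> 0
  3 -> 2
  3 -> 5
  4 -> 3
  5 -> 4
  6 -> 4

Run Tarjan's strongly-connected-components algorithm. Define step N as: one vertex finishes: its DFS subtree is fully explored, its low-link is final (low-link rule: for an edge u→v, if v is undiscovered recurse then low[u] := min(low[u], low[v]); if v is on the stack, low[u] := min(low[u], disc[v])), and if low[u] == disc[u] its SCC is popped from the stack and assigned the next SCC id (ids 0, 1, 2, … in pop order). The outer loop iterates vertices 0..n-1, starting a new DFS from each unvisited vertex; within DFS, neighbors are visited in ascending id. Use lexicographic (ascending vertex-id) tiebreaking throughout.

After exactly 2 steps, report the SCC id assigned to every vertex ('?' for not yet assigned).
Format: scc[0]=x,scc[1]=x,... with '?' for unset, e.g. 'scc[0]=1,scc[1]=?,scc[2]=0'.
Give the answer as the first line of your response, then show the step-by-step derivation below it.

scc[0]=0,scc[1]=1,scc[2]=?,scc[3]=?,scc[4]=?,scc[5]=?,scc[6]=?

step 1: low=(low[0]=0,low[1]=?,low[2]=?,low[3]=?,low[4]=?,low[5]=?,low[6]=?); scc=(scc[0]=0,scc[1]=?,scc[2]=?,scc[3]=?,scc[4]=?,scc[5]=?,scc[6]=?)
step 2: low=(low[0]=0,low[1]=1,low[2]=?,low[3]=?,low[4]=?,low[5]=?,low[6]=?); scc=(scc[0]=0,scc[1]=1,scc[2]=?,scc[3]=?,scc[4]=?,scc[5]=?,scc[6]=?)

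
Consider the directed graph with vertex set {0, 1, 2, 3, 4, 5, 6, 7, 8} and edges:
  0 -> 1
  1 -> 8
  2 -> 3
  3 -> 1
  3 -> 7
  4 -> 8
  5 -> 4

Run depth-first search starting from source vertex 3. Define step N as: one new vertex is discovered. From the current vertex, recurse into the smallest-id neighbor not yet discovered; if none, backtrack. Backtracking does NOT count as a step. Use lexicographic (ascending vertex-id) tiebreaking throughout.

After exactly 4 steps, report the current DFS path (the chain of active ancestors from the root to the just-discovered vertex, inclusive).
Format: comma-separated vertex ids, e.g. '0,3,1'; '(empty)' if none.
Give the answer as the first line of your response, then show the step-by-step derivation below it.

3,7

step 1: discover 3; path=3; order=3
step 2: discover 1; path=3>1; order=3,1
step 3: discover 8; path=3>1>8; order=3,1,8
step 4: discover 7; path=3>7; order=3,1,8,7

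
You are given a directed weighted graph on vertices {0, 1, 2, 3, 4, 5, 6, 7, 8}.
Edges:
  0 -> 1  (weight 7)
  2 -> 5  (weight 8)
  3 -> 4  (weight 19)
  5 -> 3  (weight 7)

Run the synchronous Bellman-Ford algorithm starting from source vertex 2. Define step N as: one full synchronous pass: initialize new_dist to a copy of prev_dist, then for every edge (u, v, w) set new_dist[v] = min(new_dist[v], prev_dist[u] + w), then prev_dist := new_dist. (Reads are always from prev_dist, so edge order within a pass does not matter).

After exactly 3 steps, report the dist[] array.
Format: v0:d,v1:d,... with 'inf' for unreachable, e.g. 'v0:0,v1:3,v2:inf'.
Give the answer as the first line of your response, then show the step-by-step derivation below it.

v0:inf,v1:inf,v2:0,v3:15,v4:34,v5:8,v6:inf,v7:inf,v8:inf

step 1: dist = v0:inf,v1:inf,v2:0,v3:inf,v4:inf,v5:8,v6:inf,v7:inf,v8:inf
step 2: dist = v0:inf,v1:inf,v2:0,v3:15,v4:inf,v5:8,v6:inf,v7:inf,v8:inf
step 3: dist = v0:inf,v1:inf,v2:0,v3:15,v4:34,v5:8,v6:inf,v7:inf,v8:inf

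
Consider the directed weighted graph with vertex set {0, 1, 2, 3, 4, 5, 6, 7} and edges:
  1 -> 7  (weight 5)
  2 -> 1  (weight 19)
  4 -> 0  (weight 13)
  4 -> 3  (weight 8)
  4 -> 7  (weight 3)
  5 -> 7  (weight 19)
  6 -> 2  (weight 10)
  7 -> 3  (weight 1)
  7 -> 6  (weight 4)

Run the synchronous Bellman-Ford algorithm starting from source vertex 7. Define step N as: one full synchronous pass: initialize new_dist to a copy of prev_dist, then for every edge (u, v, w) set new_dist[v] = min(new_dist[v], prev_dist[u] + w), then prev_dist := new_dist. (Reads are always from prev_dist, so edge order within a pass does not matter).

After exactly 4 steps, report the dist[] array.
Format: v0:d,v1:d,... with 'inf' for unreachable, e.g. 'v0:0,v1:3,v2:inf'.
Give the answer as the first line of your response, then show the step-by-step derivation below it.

v0:inf,v1:33,v2:14,v3:1,v4:inf,v5:inf,v6:4,v7:0

step 1: dist = v0:inf,v1:inf,v2:inf,v3:1,v4:inf,v5:inf,v6:4,v7:0
step 2: dist = v0:inf,v1:inf,v2:14,v3:1,v4:inf,v5:inf,v6:4,v7:0
step 3: dist = v0:inf,v1:33,v2:14,v3:1,v4:inf,v5:inf,v6:4,v7:0
step 4: dist = v0:inf,v1:33,v2:14,v3:1,v4:inf,v5:inf,v6:4,v7:0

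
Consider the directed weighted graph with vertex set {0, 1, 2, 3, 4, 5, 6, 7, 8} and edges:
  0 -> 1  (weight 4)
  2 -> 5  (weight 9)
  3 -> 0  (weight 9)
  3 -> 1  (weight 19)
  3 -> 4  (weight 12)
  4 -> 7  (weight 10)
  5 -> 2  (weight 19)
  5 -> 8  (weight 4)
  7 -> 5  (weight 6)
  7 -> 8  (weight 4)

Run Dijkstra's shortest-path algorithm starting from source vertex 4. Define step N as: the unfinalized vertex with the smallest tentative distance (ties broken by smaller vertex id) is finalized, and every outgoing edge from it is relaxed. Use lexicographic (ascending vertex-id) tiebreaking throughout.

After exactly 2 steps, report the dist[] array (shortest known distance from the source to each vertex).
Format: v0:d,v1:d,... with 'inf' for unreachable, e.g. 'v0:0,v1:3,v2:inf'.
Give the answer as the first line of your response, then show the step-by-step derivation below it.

v0:inf,v1:inf,v2:inf,v3:inf,v4:0,v5:16,v6:inf,v7:10,v8:14

step 1: dist = v0:inf,v1:inf,v2:inf,v3:inf,v4:0,v5:inf,v6:inf,v7:10,v8:inf
step 2: dist = v0:inf,v1:inf,v2:inf,v3:inf,v4:0,v5:16,v6:inf,v7:10,v8:14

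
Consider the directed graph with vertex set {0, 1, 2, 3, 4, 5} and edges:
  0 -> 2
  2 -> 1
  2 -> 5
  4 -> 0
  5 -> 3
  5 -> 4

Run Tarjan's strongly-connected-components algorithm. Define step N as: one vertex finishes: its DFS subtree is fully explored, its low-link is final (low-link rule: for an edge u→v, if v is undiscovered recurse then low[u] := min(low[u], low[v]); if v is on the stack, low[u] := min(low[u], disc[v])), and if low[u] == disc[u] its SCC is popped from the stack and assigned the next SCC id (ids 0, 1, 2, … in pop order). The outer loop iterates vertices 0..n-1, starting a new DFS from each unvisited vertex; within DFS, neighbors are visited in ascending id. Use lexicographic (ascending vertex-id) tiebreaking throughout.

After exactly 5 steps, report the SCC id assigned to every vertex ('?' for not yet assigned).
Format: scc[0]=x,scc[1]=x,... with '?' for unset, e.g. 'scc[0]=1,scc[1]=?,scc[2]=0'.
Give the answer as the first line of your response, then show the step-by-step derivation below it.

scc[0]=?,scc[1]=0,scc[2]=?,scc[3]=1,scc[4]=?,scc[5]=?

step 1: low=(low[0]=0,low[1]=2,low[2]=1,low[3]=?,low[4]=?,low[5]=?); scc=(scc[0]=?,scc[1]=0,scc[2]=?,scc[3]=?,scc[4]=?,scc[5]=?)
step 2: low=(low[0]=0,low[1]=2,low[2]=1,low[3]=4,low[4]=?,low[5]=3); scc=(scc[0]=?,scc[1]=0,scc[2]=?,scc[3]=1,scc[4]=?,scc[5]=?)
step 3: low=(low[0]=0,low[1]=2,low[2]=1,low[3]=4,low[4]=0,low[5]=3); scc=(scc[0]=?,scc[1]=0,scc[2]=?,scc[3]=1,scc[4]=?,scc[5]=?)
step 4: low=(low[0]=0,low[1]=2,low[2]=1,low[3]=4,low[4]=0,low[5]=0); scc=(scc[0]=?,scc[1]=0,scc[2]=?,scc[3]=1,scc[4]=?,scc[5]=?)
step 5: low=(low[0]=0,low[1]=2,low[2]=0,low[3]=4,low[4]=0,low[5]=0); scc=(scc[0]=?,scc[1]=0,scc[2]=?,scc[3]=1,scc[4]=?,scc[5]=?)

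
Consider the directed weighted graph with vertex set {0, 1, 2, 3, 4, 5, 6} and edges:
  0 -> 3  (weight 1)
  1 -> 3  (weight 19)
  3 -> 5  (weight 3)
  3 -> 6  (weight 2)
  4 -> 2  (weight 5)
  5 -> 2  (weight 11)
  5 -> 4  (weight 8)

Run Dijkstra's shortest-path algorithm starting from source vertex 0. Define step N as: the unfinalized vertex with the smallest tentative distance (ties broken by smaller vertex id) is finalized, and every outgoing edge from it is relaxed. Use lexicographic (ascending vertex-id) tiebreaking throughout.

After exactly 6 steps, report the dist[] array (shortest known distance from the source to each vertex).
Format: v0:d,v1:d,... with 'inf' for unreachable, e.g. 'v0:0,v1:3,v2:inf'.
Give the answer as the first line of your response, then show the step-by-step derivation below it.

v0:0,v1:inf,v2:15,v3:1,v4:12,v5:4,v6:3

step 1: dist = v0:0,v1:inf,v2:inf,v3:1,v4:inf,v5:inf,v6:inf
step 2: dist = v0:0,v1:inf,v2:inf,v3:1,v4:inf,v5:4,v6:3
step 3: dist = v0:0,v1:inf,v2:inf,v3:1,v4:inf,v5:4,v6:3
step 4: dist = v0:0,v1:inf,v2:15,v3:1,v4:12,v5:4,v6:3
step 5: dist = v0:0,v1:inf,v2:15,v3:1,v4:12,v5:4,v6:3
step 6: dist = v0:0,v1:inf,v2:15,v3:1,v4:12,v5:4,v6:3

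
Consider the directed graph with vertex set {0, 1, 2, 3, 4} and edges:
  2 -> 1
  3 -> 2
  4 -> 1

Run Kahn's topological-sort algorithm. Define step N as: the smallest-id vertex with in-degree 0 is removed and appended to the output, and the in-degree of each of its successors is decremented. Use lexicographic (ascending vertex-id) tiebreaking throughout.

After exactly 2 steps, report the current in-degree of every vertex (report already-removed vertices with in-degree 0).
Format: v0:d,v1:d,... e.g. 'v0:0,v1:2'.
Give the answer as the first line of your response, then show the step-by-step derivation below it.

v0:0,v1:2,v2:0,v3:0,v4:0

step 1: output 0; order=[0]; indeg=(0,2,1,0,0)
step 2: output 3; order=[0,3]; indeg=(0,2,0,0,0)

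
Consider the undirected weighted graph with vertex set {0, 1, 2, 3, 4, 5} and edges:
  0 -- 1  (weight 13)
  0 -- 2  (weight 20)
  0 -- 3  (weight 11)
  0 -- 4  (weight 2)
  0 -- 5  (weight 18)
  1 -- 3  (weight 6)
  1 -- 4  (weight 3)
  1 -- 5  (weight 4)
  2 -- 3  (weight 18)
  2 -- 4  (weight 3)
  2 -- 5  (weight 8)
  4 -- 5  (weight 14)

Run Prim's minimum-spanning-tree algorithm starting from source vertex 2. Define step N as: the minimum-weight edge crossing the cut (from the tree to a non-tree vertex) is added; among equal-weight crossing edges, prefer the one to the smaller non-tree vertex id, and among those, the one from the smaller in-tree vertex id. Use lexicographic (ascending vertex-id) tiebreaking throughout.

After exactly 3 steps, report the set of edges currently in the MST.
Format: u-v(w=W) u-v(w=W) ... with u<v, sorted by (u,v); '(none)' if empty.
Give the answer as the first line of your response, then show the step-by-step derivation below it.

0-4(w=2) 1-4(w=3) 2-4(w=3)

step 1: add edge 2-4 (w=3); MST = {2-4(w=3)}
step 2: add edge 0-4 (w=2); MST = {0-4(w=2) 2-4(w=3)}
step 3: add edge 1-4 (w=3); MST = {0-4(w=2) 1-4(w=3) 2-4(w=3)}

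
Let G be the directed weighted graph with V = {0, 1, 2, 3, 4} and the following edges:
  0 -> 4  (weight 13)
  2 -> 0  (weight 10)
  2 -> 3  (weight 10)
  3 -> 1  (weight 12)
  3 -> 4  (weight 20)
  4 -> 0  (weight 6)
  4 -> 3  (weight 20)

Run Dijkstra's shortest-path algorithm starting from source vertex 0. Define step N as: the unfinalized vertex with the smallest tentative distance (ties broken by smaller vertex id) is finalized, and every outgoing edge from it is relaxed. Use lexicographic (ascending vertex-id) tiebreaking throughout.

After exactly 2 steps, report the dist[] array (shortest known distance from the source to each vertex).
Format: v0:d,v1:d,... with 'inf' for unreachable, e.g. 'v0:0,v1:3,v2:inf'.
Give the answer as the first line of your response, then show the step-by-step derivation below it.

v0:0,v1:inf,v2:inf,v3:33,v4:13

step 1: dist = v0:0,v1:inf,v2:inf,v3:inf,v4:13
step 2: dist = v0:0,v1:inf,v2:inf,v3:33,v4:13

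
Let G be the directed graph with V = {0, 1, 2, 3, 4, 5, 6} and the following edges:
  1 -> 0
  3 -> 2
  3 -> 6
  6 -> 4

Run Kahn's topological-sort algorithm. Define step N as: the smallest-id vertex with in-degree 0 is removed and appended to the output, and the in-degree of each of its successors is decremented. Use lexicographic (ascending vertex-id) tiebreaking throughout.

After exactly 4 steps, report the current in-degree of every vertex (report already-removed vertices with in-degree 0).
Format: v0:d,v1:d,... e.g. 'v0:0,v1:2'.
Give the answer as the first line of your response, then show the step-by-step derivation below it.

v0:0,v1:0,v2:0,v3:0,v4:1,v5:0,v6:0

step 1: output 1; order=[1]; indeg=(0,0,1,0,1,0,1)
step 2: output 0; order=[1,0]; indeg=(0,0,1,0,1,0,1)
step 3: output 3; order=[1,0,3]; indeg=(0,0,0,0,1,0,0)
step 4: output 2; order=[1,0,3,2]; indeg=(0,0,0,0,1,0,0)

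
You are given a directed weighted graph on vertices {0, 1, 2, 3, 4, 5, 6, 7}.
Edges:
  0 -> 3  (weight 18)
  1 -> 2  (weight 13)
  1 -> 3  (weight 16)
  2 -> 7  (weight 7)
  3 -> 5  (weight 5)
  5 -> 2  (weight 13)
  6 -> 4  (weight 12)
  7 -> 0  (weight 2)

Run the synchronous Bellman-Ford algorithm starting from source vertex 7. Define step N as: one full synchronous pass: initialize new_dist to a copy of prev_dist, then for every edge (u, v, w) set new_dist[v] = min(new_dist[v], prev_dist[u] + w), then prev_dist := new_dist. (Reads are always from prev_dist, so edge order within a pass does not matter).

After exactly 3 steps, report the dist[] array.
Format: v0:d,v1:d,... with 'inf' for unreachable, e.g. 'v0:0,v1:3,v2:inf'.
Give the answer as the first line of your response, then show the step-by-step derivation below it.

v0:2,v1:inf,v2:inf,v3:20,v4:inf,v5:25,v6:inf,v7:0

step 1: dist = v0:2,v1:inf,v2:inf,v3:inf,v4:inf,v5:inf,v6:inf,v7:0
step 2: dist = v0:2,v1:inf,v2:inf,v3:20,v4:inf,v5:inf,v6:inf,v7:0
step 3: dist = v0:2,v1:inf,v2:inf,v3:20,v4:inf,v5:25,v6:inf,v7:0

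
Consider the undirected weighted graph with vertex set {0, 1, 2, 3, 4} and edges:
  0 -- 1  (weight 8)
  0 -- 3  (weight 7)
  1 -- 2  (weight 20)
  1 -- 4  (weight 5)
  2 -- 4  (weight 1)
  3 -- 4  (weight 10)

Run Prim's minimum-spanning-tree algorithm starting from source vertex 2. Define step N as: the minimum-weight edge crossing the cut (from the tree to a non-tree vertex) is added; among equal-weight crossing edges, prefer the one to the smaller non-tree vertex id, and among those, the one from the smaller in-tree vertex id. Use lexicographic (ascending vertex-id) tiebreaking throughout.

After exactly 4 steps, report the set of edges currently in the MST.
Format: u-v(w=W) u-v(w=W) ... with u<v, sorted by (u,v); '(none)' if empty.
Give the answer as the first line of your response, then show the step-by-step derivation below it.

0-1(w=8) 0-3(w=7) 1-4(w=5) 2-4(w=1)

step 1: add edge 2-4 (w=1); MST = {2-4(w=1)}
step 2: add edge 1-4 (w=5); MST = {1-4(w=5) 2-4(w=1)}
step 3: add edge 0-1 (w=8); MST = {0-1(w=8) 1-4(w=5) 2-4(w=1)}
step 4: add edge 0-3 (w=7); MST = {0-1(w=8) 0-3(w=7) 1-4(w=5) 2-4(w=1)}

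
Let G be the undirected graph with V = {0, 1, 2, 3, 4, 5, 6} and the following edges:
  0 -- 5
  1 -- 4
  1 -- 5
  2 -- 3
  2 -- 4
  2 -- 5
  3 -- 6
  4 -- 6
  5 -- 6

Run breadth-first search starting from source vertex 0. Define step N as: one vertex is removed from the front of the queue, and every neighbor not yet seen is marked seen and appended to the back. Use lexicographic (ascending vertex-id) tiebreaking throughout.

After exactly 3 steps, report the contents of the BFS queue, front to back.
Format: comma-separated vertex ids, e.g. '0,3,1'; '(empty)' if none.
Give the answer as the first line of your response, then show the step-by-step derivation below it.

2,6,4

step 1: dequeue 0; queue=[5]; order=0
step 2: dequeue 5; queue=[1,2,6]; order=0,5
step 3: dequeue 1; queue=[2,6,4]; order=0,5,1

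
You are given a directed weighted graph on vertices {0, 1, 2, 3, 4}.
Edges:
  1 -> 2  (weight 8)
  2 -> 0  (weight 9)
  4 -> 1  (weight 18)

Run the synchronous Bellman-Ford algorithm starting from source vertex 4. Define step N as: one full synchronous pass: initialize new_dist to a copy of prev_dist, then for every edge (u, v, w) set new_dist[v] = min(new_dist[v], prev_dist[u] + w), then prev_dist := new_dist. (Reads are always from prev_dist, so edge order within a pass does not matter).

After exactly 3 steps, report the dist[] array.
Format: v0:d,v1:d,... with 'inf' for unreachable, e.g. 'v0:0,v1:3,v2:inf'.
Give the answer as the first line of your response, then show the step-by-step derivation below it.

v0:35,v1:18,v2:26,v3:inf,v4:0

step 1: dist = v0:inf,v1:18,v2:inf,v3:inf,v4:0
step 2: dist = v0:inf,v1:18,v2:26,v3:inf,v4:0
step 3: dist = v0:35,v1:18,v2:26,v3:inf,v4:0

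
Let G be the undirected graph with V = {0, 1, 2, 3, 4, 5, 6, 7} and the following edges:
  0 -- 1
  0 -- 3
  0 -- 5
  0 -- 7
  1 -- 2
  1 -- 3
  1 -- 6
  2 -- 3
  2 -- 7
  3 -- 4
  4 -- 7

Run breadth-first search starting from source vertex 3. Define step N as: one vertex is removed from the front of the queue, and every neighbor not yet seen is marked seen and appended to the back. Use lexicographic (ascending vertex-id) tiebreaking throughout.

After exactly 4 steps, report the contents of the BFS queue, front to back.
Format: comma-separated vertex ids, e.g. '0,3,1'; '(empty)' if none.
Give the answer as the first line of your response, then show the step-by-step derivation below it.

4,5,7,6

step 1: dequeue 3; queue=[0,1,2,4]; order=3
step 2: dequeue 0; queue=[1,2,4,5,7]; order=3,0
step 3: dequeue 1; queue=[2,4,5,7,6]; order=3,0,1
step 4: dequeue 2; queue=[4,5,7,6]; order=3,0,1,2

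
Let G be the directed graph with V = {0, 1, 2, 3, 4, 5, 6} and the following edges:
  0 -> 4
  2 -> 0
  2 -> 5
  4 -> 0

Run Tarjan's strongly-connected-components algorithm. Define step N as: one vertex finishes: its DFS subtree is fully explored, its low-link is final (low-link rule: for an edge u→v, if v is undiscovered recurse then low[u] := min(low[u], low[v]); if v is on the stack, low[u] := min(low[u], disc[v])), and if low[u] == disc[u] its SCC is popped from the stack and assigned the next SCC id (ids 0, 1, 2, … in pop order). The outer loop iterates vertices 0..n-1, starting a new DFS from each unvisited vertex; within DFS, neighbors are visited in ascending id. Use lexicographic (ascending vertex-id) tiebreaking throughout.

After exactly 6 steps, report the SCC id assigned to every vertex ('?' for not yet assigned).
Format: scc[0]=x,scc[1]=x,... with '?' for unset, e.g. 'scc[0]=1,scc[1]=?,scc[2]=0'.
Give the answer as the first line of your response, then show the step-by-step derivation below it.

scc[0]=0,scc[1]=1,scc[2]=3,scc[3]=4,scc[4]=0,scc[5]=2,scc[6]=?

step 1: low=(low[0]=0,low[1]=?,low[2]=?,low[3]=?,low[4]=0,low[5]=?,low[6]=?); scc=(scc[0]=?,scc[1]=?,scc[2]=?,scc[3]=?,scc[4]=?,scc[5]=?,scc[6]=?)
step 2: low=(low[0]=0,low[1]=?,low[2]=?,low[3]=?,low[4]=0,low[5]=?,low[6]=?); scc=(scc[0]=0,scc[1]=?,scc[2]=?,scc[3]=?,scc[4]=0,scc[5]=?,scc[6]=?)
step 3: low=(low[0]=0,low[1]=2,low[2]=?,low[3]=?,low[4]=0,low[5]=?,low[6]=?); scc=(scc[0]=0,scc[1]=1,scc[2]=?,scc[3]=?,scc[4]=0,scc[5]=?,scc[6]=?)
step 4: low=(low[0]=0,low[1]=2,low[2]=3,low[3]=?,low[4]=0,low[5]=4,low[6]=?); scc=(scc[0]=0,scc[1]=1,scc[2]=?,scc[3]=?,scc[4]=0,scc[5]=2,scc[6]=?)
step 5: low=(low[0]=0,low[1]=2,low[2]=3,low[3]=?,low[4]=0,low[5]=4,low[6]=?); scc=(scc[0]=0,scc[1]=1,scc[2]=3,scc[3]=?,scc[4]=0,scc[5]=2,scc[6]=?)
step 6: low=(low[0]=0,low[1]=2,low[2]=3,low[3]=5,low[4]=0,low[5]=4,low[6]=?); scc=(scc[0]=0,scc[1]=1,scc[2]=3,scc[3]=4,scc[4]=0,scc[5]=2,scc[6]=?)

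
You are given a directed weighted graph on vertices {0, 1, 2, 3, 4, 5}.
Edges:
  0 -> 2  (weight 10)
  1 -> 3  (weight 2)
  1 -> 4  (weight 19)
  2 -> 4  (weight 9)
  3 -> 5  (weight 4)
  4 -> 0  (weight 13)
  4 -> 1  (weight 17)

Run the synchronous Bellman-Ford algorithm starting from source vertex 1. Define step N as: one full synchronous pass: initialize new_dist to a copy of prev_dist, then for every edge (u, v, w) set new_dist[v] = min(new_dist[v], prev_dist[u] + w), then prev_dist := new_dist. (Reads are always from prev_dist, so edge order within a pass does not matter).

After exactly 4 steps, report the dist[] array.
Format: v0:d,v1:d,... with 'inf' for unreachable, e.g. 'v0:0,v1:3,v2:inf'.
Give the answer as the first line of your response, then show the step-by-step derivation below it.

v0:32,v1:0,v2:42,v3:2,v4:19,v5:6

step 1: dist = v0:inf,v1:0,v2:inf,v3:2,v4:19,v5:inf
step 2: dist = v0:32,v1:0,v2:inf,v3:2,v4:19,v5:6
step 3: dist = v0:32,v1:0,v2:42,v3:2,v4:19,v5:6
step 4: dist = v0:32,v1:0,v2:42,v3:2,v4:19,v5:6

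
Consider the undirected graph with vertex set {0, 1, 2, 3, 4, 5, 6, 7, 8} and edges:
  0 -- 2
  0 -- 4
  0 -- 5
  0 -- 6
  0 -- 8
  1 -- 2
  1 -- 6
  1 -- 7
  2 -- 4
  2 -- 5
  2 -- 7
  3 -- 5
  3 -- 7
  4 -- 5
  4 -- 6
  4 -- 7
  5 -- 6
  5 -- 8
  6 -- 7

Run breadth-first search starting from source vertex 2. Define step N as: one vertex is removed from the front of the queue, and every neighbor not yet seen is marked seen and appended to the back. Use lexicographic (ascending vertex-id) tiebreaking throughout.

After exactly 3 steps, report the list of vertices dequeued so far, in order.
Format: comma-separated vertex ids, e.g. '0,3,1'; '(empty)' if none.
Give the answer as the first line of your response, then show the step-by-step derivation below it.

2,0,1

step 1: dequeue 2; queue=[0,1,4,5,7]; order=2
step 2: dequeue 0; queue=[1,4,5,7,6,8]; order=2,0
step 3: dequeue 1; queue=[4,5,7,6,8]; order=2,0,1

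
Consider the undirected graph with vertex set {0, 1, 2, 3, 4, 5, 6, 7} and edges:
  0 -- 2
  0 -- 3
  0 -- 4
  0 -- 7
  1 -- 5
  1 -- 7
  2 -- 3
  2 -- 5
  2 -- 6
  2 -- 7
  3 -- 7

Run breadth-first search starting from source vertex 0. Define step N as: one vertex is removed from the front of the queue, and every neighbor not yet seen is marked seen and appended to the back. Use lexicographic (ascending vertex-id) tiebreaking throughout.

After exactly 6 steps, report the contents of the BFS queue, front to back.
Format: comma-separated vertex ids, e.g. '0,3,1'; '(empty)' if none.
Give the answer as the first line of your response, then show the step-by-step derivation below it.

6,1

step 1: dequeue 0; queue=[2,3,4,7]; order=0
step 2: dequeue 2; queue=[3,4,7,5,6]; order=0,2
step 3: dequeue 3; queue=[4,7,5,6]; order=0,2,3
step 4: dequeue 4; queue=[7,5,6]; order=0,2,3,4
step 5: dequeue 7; queue=[5,6,1]; order=0,2,3,4,7
step 6: dequeue 5; queue=[6,1]; order=0,2,3,4,7,5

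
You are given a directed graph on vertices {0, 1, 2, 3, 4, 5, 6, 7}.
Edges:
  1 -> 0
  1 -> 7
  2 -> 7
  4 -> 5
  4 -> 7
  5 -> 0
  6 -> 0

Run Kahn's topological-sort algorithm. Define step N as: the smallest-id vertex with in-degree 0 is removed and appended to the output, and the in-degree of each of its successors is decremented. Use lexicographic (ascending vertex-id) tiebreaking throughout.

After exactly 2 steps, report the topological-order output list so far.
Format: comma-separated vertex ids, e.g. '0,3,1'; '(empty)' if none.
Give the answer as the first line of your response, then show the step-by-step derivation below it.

1,2

step 1: output 1; order=[1]; indeg=(2,0,0,0,0,1,0,2)
step 2: output 2; order=[1,2]; indeg=(2,0,0,0,0,1,0,1)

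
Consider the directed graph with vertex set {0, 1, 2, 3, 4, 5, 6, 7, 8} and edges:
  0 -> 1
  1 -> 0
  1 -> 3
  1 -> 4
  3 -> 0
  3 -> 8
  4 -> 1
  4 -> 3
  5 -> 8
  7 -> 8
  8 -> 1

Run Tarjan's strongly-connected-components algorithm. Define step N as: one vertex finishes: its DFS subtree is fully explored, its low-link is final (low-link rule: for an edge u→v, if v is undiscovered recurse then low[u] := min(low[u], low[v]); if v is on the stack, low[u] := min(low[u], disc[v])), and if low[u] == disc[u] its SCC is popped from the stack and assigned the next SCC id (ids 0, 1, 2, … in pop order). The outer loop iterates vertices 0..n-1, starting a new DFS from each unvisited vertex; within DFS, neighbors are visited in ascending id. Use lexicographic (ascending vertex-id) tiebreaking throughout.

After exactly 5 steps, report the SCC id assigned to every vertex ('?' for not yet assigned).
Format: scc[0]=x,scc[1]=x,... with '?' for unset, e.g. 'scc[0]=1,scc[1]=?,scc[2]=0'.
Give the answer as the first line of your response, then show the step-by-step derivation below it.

scc[0]=0,scc[1]=0,scc[2]=?,scc[3]=0,scc[4]=0,scc[5]=?,scc[6]=?,scc[7]=?,scc[8]=0

step 1: low=(low[0]=0,low[1]=0,low[2]=?,low[3]=0,low[4]=?,low[5]=?,low[6]=?,low[7]=?,low[8]=1); scc=(scc[0]=?,scc[1]=?,scc[2]=?,scc[3]=?,scc[4]=?,scc[5]=?,scc[6]=?,scc[7]=?,scc[8]=?)
step 2: low=(low[0]=0,low[1]=0,low[2]=?,low[3]=0,low[4]=?,low[5]=?,low[6]=?,low[7]=?,low[8]=1); scc=(scc[0]=?,scc[1]=?,scc[2]=?,scc[3]=?,scc[4]=?,scc[5]=?,scc[6]=?,scc[7]=?,scc[8]=?)
step 3: low=(low[0]=0,low[1]=0,low[2]=?,low[3]=0,low[4]=1,low[5]=?,low[6]=?,low[7]=?,low[8]=1); scc=(scc[0]=?,scc[1]=?,scc[2]=?,scc[3]=?,scc[4]=?,scc[5]=?,scc[6]=?,scc[7]=?,scc[8]=?)
step 4: low=(low[0]=0,low[1]=0,low[2]=?,low[3]=0,low[4]=1,low[5]=?,low[6]=?,low[7]=?,low[8]=1); scc=(scc[0]=?,scc[1]=?,scc[2]=?,scc[3]=?,scc[4]=?,scc[5]=?,scc[6]=?,scc[7]=?,scc[8]=?)
step 5: low=(low[0]=0,low[1]=0,low[2]=?,low[3]=0,low[4]=1,low[5]=?,low[6]=?,low[7]=?,low[8]=1); scc=(scc[0]=0,scc[1]=0,scc[2]=?,scc[3]=0,scc[4]=0,scc[5]=?,scc[6]=?,scc[7]=?,scc[8]=0)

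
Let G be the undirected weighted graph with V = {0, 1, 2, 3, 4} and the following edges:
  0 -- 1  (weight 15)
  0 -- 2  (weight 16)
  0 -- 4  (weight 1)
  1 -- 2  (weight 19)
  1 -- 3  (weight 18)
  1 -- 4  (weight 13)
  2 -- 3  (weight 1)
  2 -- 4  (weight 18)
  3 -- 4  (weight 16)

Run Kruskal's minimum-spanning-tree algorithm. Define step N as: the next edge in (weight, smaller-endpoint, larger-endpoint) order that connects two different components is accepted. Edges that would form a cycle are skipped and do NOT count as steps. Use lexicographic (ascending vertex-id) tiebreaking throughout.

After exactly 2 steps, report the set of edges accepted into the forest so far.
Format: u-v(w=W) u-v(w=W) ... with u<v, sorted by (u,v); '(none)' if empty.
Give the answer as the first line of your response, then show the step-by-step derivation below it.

0-4(w=1) 2-3(w=1)

step 1: add edge 0-4 (w=1); MST = {0-4(w=1)}
step 2: add edge 2-3 (w=1); MST = {0-4(w=1) 2-3(w=1)}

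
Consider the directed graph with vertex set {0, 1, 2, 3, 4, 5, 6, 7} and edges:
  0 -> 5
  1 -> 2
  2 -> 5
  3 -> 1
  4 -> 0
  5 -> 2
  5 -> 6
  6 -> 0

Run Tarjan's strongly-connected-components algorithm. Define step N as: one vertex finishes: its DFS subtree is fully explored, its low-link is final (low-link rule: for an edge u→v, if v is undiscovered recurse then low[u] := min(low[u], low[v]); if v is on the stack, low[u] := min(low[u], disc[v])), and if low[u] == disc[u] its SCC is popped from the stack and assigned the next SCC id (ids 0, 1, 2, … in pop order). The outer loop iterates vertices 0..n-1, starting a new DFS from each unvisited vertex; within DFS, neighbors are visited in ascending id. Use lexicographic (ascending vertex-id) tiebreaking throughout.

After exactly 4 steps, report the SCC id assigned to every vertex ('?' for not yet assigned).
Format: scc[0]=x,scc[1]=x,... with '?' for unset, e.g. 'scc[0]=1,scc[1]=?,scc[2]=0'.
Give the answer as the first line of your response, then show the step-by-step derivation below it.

scc[0]=0,scc[1]=?,scc[2]=0,scc[3]=?,scc[4]=?,scc[5]=0,scc[6]=0,scc[7]=?

step 1: low=(low[0]=0,low[1]=?,low[2]=1,low[3]=?,low[4]=?,low[5]=1,low[6]=?,low[7]=?); scc=(scc[0]=?,scc[1]=?,scc[2]=?,scc[3]=?,scc[4]=?,scc[5]=?,scc[6]=?,scc[7]=?)
step 2: low=(low[0]=0,low[1]=?,low[2]=1,low[3]=?,low[4]=?,low[5]=1,low[6]=0,low[7]=?); scc=(scc[0]=?,scc[1]=?,scc[2]=?,scc[3]=?,scc[4]=?,scc[5]=?,scc[6]=?,scc[7]=?)
step 3: low=(low[0]=0,low[1]=?,low[2]=1,low[3]=?,low[4]=?,low[5]=0,low[6]=0,low[7]=?); scc=(scc[0]=?,scc[1]=?,scc[2]=?,scc[3]=?,scc[4]=?,scc[5]=?,scc[6]=?,scc[7]=?)
step 4: low=(low[0]=0,low[1]=?,low[2]=1,low[3]=?,low[4]=?,low[5]=0,low[6]=0,low[7]=?); scc=(scc[0]=0,scc[1]=?,scc[2]=0,scc[3]=?,scc[4]=?,scc[5]=0,scc[6]=0,scc[7]=?)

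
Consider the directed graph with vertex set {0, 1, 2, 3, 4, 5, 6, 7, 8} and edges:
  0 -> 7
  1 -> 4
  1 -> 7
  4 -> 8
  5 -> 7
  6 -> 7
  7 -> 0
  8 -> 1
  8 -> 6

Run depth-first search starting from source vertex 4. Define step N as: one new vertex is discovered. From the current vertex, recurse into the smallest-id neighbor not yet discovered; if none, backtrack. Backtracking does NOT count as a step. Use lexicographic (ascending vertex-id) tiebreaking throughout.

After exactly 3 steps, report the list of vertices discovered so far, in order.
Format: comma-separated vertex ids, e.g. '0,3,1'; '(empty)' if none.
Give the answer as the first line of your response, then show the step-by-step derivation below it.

4,8,1

step 1: discover 4; path=4; order=4
step 2: discover 8; path=4>8; order=4,8
step 3: discover 1; path=4>8>1; order=4,8,1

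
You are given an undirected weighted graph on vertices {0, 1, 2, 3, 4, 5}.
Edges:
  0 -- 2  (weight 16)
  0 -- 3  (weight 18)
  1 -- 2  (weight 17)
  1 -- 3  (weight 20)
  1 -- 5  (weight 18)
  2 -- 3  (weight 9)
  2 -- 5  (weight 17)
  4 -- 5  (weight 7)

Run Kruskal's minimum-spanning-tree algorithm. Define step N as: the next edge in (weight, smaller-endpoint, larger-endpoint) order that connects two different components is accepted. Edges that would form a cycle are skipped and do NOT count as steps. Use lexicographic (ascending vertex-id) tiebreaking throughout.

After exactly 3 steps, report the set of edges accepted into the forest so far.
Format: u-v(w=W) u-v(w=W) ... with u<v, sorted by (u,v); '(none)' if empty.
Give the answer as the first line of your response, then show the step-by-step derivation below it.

0-2(w=16) 2-3(w=9) 4-5(w=7)

step 1: add edge 4-5 (w=7); MST = {4-5(w=7)}
step 2: add edge 2-3 (w=9); MST = {2-3(w=9) 4-5(w=7)}
step 3: add edge 0-2 (w=16); MST = {0-2(w=16) 2-3(w=9) 4-5(w=7)}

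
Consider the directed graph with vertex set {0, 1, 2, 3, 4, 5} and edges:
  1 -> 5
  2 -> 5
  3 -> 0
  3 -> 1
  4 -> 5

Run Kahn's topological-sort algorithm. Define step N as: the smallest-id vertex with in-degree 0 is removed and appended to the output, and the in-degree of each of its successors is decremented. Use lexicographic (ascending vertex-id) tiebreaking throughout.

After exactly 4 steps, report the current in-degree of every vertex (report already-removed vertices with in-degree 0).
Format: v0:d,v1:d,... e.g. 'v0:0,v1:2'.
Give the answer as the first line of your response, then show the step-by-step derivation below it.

v0:0,v1:0,v2:0,v3:0,v4:0,v5:1

step 1: output 2; order=[2]; indeg=(1,1,0,0,0,2)
step 2: output 3; order=[2,3]; indeg=(0,0,0,0,0,2)
step 3: output 0; order=[2,3,0]; indeg=(0,0,0,0,0,2)
step 4: output 1; order=[2,3,0,1]; indeg=(0,0,0,0,0,1)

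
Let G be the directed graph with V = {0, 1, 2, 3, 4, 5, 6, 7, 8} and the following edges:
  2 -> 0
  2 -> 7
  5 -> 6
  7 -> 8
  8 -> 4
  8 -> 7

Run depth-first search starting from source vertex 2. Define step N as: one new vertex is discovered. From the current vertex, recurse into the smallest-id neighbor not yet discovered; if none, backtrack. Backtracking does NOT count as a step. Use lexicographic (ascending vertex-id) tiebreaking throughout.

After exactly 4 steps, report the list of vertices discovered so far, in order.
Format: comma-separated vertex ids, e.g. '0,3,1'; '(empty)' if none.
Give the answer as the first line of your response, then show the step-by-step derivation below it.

2,0,7,8

step 1: discover 2; path=2; order=2
step 2: discover 0; path=2>0; order=2,0
step 3: discover 7; path=2>7; order=2,0,7
step 4: discover 8; path=2>7>8; order=2,0,7,8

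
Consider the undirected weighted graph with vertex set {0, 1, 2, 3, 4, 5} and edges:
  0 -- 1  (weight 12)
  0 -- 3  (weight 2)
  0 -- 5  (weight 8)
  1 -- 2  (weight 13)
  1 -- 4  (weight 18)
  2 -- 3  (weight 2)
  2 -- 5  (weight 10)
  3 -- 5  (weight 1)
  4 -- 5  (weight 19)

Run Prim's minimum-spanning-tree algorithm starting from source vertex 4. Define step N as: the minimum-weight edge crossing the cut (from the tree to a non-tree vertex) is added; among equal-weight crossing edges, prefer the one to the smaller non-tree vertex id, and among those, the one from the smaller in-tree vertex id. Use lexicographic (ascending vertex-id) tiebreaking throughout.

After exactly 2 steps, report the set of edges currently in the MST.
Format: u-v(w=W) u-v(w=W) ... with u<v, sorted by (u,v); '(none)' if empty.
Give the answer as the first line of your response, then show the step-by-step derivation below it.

0-1(w=12) 1-4(w=18)

step 1: add edge 1-4 (w=18); MST = {1-4(w=18)}
step 2: add edge 0-1 (w=12); MST = {0-1(w=12) 1-4(w=18)}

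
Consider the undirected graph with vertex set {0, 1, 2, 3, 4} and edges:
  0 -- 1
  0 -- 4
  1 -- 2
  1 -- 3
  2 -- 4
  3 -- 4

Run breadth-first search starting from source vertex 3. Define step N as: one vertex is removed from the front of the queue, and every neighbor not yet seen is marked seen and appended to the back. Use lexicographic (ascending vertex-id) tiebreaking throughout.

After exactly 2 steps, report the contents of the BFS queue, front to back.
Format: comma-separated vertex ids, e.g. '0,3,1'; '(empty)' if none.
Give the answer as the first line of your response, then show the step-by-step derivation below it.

4,0,2

step 1: dequeue 3; queue=[1,4]; order=3
step 2: dequeue 1; queue=[4,0,2]; order=3,1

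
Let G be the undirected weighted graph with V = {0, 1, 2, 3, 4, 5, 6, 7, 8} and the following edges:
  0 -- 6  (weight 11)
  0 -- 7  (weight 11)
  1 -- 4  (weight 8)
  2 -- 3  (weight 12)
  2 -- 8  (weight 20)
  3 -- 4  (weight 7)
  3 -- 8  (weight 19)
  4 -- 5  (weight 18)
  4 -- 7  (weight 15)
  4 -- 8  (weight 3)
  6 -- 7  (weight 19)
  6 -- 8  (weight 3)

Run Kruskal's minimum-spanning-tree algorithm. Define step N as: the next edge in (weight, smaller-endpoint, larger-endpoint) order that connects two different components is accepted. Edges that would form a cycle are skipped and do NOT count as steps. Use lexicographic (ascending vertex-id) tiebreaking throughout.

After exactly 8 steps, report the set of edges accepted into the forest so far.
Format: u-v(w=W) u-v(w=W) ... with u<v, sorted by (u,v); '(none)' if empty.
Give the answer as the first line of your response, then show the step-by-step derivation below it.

0-6(w=11) 0-7(w=11) 1-4(w=8) 2-3(w=12) 3-4(w=7) 4-5(w=18) 4-8(w=3) 6-8(w=3)

step 1: add edge 4-8 (w=3); MST = {4-8(w=3)}
step 2: add edge 6-8 (w=3); MST = {4-8(w=3) 6-8(w=3)}
step 3: add edge 3-4 (w=7); MST = {3-4(w=7) 4-8(w=3) 6-8(w=3)}
step 4: add edge 1-4 (w=8); MST = {1-4(w=8) 3-4(w=7) 4-8(w=3) 6-8(w=3)}
step 5: add edge 0-6 (w=11); MST = {0-6(w=11) 1-4(w=8) 3-4(w=7) 4-8(w=3) 6-8(w=3)}
step 6: add edge 0-7 (w=11); MST = {0-6(w=11) 0-7(w=11) 1-4(w=8) 3-4(w=7) 4-8(w=3) 6-8(w=3)}
step 7: add edge 2-3 (w=12); MST = {0-6(w=11) 0-7(w=11) 1-4(w=8) 2-3(w=12) 3-4(w=7) 4-8(w=3) 6-8(w=3)}
step 8: add edge 4-5 (w=18); MST = {0-6(w=11) 0-7(w=11) 1-4(w=8) 2-3(w=12) 3-4(w=7) 4-5(w=18) 4-8(w=3) 6-8(w=3)}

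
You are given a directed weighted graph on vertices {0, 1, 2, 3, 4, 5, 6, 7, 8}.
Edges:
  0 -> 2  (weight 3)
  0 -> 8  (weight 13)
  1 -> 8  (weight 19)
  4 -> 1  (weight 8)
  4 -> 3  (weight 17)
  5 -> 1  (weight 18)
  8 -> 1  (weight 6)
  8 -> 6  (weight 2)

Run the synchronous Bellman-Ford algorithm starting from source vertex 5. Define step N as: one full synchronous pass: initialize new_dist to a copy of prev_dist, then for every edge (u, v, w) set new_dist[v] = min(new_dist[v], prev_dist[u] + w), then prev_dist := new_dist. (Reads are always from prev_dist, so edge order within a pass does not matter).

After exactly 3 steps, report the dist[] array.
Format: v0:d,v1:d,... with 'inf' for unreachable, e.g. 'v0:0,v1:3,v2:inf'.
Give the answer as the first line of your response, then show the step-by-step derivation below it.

v0:inf,v1:18,v2:inf,v3:inf,v4:inf,v5:0,v6:39,v7:inf,v8:37

step 1: dist = v0:inf,v1:18,v2:inf,v3:inf,v4:inf,v5:0,v6:inf,v7:inf,v8:inf
step 2: dist = v0:inf,v1:18,v2:inf,v3:inf,v4:inf,v5:0,v6:inf,v7:inf,v8:37
step 3: dist = v0:inf,v1:18,v2:inf,v3:inf,v4:inf,v5:0,v6:39,v7:inf,v8:37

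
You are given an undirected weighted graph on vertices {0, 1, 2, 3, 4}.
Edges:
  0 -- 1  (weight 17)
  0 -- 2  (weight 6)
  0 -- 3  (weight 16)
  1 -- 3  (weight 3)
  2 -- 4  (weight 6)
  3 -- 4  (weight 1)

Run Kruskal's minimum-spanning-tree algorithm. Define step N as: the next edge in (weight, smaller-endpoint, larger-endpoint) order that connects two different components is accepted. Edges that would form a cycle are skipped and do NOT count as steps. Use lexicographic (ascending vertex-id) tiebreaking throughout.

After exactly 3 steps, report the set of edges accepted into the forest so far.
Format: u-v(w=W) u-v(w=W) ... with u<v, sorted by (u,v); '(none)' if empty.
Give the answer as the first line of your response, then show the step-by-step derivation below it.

0-2(w=6) 1-3(w=3) 3-4(w=1)

step 1: add edge 3-4 (w=1); MST = {3-4(w=1)}
step 2: add edge 1-3 (w=3); MST = {1-3(w=3) 3-4(w=1)}
step 3: add edge 0-2 (w=6); MST = {0-2(w=6) 1-3(w=3) 3-4(w=1)}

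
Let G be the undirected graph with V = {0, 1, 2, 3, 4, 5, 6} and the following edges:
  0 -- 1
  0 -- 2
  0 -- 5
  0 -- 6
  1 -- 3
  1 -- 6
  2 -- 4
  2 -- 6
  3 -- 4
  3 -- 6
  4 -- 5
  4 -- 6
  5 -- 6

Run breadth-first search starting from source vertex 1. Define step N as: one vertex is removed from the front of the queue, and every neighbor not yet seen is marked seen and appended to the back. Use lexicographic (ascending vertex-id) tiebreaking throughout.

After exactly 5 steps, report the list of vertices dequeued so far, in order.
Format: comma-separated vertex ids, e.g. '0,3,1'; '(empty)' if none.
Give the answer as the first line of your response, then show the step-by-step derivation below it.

1,0,3,6,2

step 1: dequeue 1; queue=[0,3,6]; order=1
step 2: dequeue 0; queue=[3,6,2,5]; order=1,0
step 3: dequeue 3; queue=[6,2,5,4]; order=1,0,3
step 4: dequeue 6; queue=[2,5,4]; order=1,0,3,6
step 5: dequeue 2; queue=[5,4]; order=1,0,3,6,2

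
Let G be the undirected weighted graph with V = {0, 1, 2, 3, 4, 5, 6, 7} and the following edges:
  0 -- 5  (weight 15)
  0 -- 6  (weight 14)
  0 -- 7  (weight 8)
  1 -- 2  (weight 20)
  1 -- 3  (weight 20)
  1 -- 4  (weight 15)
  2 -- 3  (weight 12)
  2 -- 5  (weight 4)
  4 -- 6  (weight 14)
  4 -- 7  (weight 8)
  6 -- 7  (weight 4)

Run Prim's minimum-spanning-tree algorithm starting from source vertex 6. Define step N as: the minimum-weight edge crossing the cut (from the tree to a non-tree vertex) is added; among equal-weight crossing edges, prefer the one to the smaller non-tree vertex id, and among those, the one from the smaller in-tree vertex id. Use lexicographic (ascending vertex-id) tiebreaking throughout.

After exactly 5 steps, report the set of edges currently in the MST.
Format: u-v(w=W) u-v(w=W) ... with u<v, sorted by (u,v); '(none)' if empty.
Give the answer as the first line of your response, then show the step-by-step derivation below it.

0-5(w=15) 0-7(w=8) 1-4(w=15) 4-7(w=8) 6-7(w=4)

step 1: add edge 6-7 (w=4); MST = {6-7(w=4)}
step 2: add edge 0-7 (w=8); MST = {0-7(w=8) 6-7(w=4)}
step 3: add edge 4-7 (w=8); MST = {0-7(w=8) 4-7(w=8) 6-7(w=4)}
step 4: add edge 1-4 (w=15); MST = {0-7(w=8) 1-4(w=15) 4-7(w=8) 6-7(w=4)}
step 5: add edge 0-5 (w=15); MST = {0-5(w=15) 0-7(w=8) 1-4(w=15) 4-7(w=8) 6-7(w=4)}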